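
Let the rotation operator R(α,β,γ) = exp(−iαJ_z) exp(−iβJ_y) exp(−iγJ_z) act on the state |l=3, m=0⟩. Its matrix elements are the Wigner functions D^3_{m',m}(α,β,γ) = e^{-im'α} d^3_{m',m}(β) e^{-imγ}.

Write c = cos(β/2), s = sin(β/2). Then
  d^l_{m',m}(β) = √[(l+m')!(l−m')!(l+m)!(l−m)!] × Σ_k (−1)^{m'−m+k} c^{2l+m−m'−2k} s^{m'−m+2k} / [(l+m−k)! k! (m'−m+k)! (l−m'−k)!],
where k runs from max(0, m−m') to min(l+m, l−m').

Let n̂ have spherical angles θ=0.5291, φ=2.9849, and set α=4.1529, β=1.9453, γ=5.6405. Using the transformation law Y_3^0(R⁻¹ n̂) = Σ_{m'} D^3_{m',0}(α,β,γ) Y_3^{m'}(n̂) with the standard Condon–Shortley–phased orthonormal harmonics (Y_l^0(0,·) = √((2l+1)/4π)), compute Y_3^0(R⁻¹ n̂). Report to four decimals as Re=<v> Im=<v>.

Re=0.1431 Im=0.0000

Need the full column D^3_{m',0} for m'=−3..3 at α=4.1529, β=1.9453, γ=5.6405.
cos(β/2)=0.563112, sin(β/2)=0.826381
d^3_{-3,0}: single k=3 term ⇒ +0.450650;  D = +0.448040-0.048428i
d^3_{-2,0}: k∈[2..3] ⇒ +0.376096 -0.809973 = -0.433877;  D = +0.189432-0.390339i
d^3_{-1,0}: k∈[1..3] ⇒ +0.162085 -1.047215 +0.751772 = -0.133358;  D = +0.070780+0.113024i
d^3_{0,0}: k∈[0..3] ⇒ +0.031884 -0.617989 +1.330922 -0.318480 = +0.426336;  D = +0.426336+0.000000i
d^3_{1,0}: k∈[0..2] ⇒ -0.162085 +1.047215 -0.751772 = +0.133358;  D = -0.070780+0.113024i
d^3_{2,0}: k∈[0..1] ⇒ +0.376096 -0.809973 = -0.433877;  D = +0.189432+0.390339i
d^3_{3,0}: single k=0 term ⇒ -0.450650;  D = -0.448040-0.048428i
Y_3^{m'}(θ=0.5291,φ=2.9849) and Σ D·Y over m':
  (+0.4480-0.0484i)·(-0.0478-0.0243i)  (+0.1894-0.3903i)·(+0.2138+0.0693i)  (+0.0708+0.1130i)·(-0.4393-0.0694i)  (+0.4263+0.0000i)·(+0.2339+0.0000i)  (-0.0708+0.1130i)·(+0.4393-0.0694i)  (+0.1894+0.3903i)·(+0.2138-0.0693i)  (-0.4480-0.0484i)·(+0.0478-0.0243i)
Y_3^0(R⁻¹ n̂) = +0.143122+0.000000i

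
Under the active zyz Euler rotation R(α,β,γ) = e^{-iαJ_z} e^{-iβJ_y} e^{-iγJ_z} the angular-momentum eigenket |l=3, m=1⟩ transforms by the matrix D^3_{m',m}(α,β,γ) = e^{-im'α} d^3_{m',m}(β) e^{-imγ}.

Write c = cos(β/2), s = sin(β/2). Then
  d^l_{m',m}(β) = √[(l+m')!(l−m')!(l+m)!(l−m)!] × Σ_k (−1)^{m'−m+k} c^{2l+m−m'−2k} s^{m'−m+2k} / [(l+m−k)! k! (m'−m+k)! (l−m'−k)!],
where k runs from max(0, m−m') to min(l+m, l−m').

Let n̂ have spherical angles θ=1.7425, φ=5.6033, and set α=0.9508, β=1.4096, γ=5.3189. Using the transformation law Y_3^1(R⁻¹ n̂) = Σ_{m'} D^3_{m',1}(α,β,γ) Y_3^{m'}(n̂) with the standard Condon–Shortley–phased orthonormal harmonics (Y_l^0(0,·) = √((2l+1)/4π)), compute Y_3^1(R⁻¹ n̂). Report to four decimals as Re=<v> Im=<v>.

Re=0.2798 Im=-0.1338

Need the full column D^3_{m',1} for m'=−3..3 at α=0.9508, β=1.4096, γ=5.3189.
cos(β/2)=0.761741, sin(β/2)=0.647881
d^3_{-3,1}: single k=4 term ⇒ +0.395952;  D = -0.309100-0.247458i
d^3_{-2,1}: k∈[3..4] ⇒ +0.760219 -0.274970 = +0.485249;  D = -0.466923+0.132098i
d^3_{-1,1}: k∈[2..4] ⇒ +0.847954 -0.817875 +0.073956 = +0.104034;  D = -0.035114+0.097929i
d^3_{0,1}: k∈[1..3] ⇒ +0.575603 -1.249168 +0.301215 = -0.372350;  D = -0.212241-0.305938i
d^3_{1,1}: k∈[0..2] ⇒ +0.195364 -1.130605 +0.613407 = -0.321834;  D = -0.321805-0.004340i
d^3_{2,1}: k∈[0..1] ⇒ -0.525452 +0.760219 = +0.234768;  D = +0.138972-0.189216i
d^3_{3,1}: single k=0 term ⇒ +0.547352;  D = -0.170785-0.520025i
Y_3^{m'}(θ=1.7425,φ=5.6033) and Σ D·Y over m':
  (-0.3091-0.2475i)·(-0.1803+0.3560i)  (-0.4669+0.1321i)·(-0.0355-0.1658i)  (-0.0351+0.0979i)·(-0.2115-0.1710i)  (-0.2122-0.3059i)·(+0.1820+0.0000i)  (-0.3218-0.0043i)·(+0.2115-0.1710i)  (+0.1390-0.1892i)·(-0.0355+0.1658i)  (-0.1708-0.5200i)·(+0.1803+0.3560i)
Y_3^1(R⁻¹ n̂) = +0.279838-0.133818i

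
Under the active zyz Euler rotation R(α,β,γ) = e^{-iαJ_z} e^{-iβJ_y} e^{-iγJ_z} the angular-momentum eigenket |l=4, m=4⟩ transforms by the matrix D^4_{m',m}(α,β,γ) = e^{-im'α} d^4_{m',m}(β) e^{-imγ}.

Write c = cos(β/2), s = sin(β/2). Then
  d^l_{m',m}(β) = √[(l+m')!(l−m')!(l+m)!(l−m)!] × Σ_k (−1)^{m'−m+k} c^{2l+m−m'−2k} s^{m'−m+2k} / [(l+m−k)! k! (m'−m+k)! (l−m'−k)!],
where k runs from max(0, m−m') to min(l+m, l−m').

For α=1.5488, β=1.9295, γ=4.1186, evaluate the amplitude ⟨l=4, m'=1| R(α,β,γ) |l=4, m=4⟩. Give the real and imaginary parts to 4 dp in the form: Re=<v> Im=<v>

Re=0.1688 Im=0.1833

First d^4_{1,4}(β=1.9295), then the phase factors e^{-i(1)α} and e^{-i(4)γ}:
With c≡cos(β/2)=0.569622 and s≡sin(β/2)=0.821907, N=[120·6·40320·1]^{1/2}=5387.986637
Admissible k: 3..3 (factorial args all ≥0)
  k=3: (−1)^0·5387.9866/(720)·0.5696^5·0.8219^3 = +0.249170
d^4_{1,4}(1.9295) = +0.249170
Attach z-rotation phases: D = e^{-i(1)(1.5488)}·(+0.249170)·e^{-i(4)(4.1186)} = +0.168828+0.183257i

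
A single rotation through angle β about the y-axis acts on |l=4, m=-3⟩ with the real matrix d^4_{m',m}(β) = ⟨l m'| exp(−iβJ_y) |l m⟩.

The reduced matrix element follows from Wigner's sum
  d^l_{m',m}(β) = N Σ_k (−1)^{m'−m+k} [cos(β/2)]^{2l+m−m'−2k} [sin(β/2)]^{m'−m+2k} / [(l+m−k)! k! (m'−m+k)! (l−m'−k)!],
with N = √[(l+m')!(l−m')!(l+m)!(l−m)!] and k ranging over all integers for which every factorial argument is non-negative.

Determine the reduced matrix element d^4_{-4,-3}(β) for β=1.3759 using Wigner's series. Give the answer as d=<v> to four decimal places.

d^4_{-4,-3}(β=1.3759) via Wigner's sum:
Half-angle: c=0.772549, s=0.634955. N=√(1·40320·1·5040)=14255.272709
k∈{1} keeps every argument non-negative
  k=1: (−1)^0·14255.2727/(5040)·0.7725^7·0.6350^1 = +0.294965
d^4_{-4,-3}(1.3759) = +0.294965

d=0.2950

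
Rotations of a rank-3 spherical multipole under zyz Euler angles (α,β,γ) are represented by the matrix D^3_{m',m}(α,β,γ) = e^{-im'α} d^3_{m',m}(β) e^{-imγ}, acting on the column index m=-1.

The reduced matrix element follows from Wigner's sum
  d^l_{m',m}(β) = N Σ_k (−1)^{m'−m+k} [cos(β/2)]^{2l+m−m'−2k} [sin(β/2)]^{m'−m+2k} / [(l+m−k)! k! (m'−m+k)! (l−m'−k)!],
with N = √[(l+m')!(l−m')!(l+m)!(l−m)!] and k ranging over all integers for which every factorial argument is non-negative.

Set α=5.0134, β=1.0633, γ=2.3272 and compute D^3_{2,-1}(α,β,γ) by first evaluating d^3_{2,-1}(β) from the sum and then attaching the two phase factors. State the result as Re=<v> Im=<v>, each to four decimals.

Re=-0.0671 Im=0.4313

Split into d^3_{2,-1}(β=1.0633) × two z-phases.
Half-angle: c=0.861972, s=0.506956. N=√(120·1·2·24)=75.894664
k: max(0,(-1)−(2))=0 … min(3+(-1),3−(2))=1
  k=0: (−1)^3·75.8947/(12)·0.8620^3·0.5070^3 = -0.527741
  k=1: (−1)^4·75.8947/(24)·0.8620^1·0.5070^5 = +0.091274
d^3_{2,-1}(1.0633) = -0.527741 +0.091274 = -0.436467
D = (-0.824192+0.566310i)·(-0.436467)·(-0.686310+0.727309i) = -0.067115+0.431276i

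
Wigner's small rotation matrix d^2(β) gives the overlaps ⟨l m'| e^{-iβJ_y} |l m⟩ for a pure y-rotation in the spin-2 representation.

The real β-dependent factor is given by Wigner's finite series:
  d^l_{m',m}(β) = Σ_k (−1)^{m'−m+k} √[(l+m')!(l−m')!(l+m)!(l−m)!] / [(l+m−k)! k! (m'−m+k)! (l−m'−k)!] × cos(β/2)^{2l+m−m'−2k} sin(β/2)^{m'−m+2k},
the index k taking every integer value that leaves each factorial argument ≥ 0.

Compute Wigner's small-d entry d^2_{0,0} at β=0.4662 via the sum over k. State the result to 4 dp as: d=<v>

d^2_{0,0}(β=0.4662) via Wigner's sum:
With c≡cos(β/2)=0.972955 and s≡sin(β/2)=0.230995, N=[2·2·2·2]^{1/2}=4.000000
Admissible k: 0..2 (factorial args all ≥0)
  k=0: (−1)^0·4.0000/(4)·0.9730^4·0.2310^0 = +0.896130
  k=1: (−1)^1·4.0000/(1)·0.9730^2·0.2310^2 = -0.202046
  k=2: (−1)^2·4.0000/(4)·0.9730^0·0.2310^4 = +0.002847
d^2_{0,0}(0.4662) = +0.896130 -0.202046 +0.002847 = +0.696931

d=0.6969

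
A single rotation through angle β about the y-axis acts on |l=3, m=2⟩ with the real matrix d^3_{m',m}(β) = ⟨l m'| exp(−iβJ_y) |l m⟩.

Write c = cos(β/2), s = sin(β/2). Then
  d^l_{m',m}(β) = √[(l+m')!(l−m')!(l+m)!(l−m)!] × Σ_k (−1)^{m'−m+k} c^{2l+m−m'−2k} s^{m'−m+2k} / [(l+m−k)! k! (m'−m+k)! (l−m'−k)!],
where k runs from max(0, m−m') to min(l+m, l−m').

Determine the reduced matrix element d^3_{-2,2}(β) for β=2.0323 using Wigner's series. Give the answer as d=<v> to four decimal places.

d^3_{-2,2}(β=2.0323) via Wigner's sum:
Half-angle: c=0.526643, s=0.850087. N=√(1·120·120·1)=120.000000
The bounds max(0,m−m')=4 and min(l+m,l−m')=5 give 2 terms
  k=4: (−1)^0·120.0000/(24)·0.5266^2·0.8501^4 = +0.724194
  k=5: (−1)^1·120.0000/(120)·0.5266^0·0.8501^6 = -0.377381
d^3_{-2,2}(2.0323) = +0.724194 -0.377381 = +0.346814

d=0.3468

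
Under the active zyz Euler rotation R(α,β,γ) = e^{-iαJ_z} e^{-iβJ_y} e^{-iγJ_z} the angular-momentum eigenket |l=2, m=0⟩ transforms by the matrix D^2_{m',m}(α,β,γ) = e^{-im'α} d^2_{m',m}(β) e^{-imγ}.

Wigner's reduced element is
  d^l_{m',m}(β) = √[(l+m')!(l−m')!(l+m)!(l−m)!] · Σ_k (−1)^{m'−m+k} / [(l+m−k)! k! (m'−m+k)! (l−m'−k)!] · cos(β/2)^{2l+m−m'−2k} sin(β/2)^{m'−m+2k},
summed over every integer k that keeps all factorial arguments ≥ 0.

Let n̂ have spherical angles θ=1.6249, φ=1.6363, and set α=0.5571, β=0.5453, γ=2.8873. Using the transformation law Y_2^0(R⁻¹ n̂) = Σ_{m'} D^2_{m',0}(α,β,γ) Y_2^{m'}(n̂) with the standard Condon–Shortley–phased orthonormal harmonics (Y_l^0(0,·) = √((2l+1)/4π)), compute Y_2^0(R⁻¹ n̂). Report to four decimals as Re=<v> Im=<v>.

Re=-0.2782 Im=0.0000

Need the full column D^2_{m',0} for m'=−2..2 at α=0.5571, β=0.5453, γ=2.8873.
cos(β/2)=0.963061, sin(β/2)=0.269284
d^2_{-2,0}: single k=2 term ⇒ +0.164742;  D = +0.072634+0.147866i
d^2_{-1,0}: k∈[1..2] ⇒ +0.589180 -0.046064 = +0.543116;  D = +0.460992+0.287160i
d^2_{0,0}: k∈[0..2] ⇒ +0.860230 -0.269023 +0.005258 = +0.596465;  D = +0.596465+0.000000i
d^2_{1,0}: k∈[0..1] ⇒ -0.589180 +0.046064 = -0.543116;  D = -0.460992+0.287160i
d^2_{2,0}: single k=0 term ⇒ +0.164742;  D = +0.072634-0.147866i
Y_2^{m'}(θ=1.6249,φ=1.6363) and Σ D·Y over m':
  (+0.0726+0.1479i)·(-0.3818+0.0503i)  (+0.4610+0.2872i)·(+0.0027+0.0416i)  (+0.5965+0.0000i)·(-0.3126+0.0000i)  (-0.4610+0.2872i)·(-0.0027+0.0416i)  (+0.0726-0.1479i)·(-0.3818-0.0503i)
Y_2^0(R⁻¹ n̂) = -0.278208+0.000000i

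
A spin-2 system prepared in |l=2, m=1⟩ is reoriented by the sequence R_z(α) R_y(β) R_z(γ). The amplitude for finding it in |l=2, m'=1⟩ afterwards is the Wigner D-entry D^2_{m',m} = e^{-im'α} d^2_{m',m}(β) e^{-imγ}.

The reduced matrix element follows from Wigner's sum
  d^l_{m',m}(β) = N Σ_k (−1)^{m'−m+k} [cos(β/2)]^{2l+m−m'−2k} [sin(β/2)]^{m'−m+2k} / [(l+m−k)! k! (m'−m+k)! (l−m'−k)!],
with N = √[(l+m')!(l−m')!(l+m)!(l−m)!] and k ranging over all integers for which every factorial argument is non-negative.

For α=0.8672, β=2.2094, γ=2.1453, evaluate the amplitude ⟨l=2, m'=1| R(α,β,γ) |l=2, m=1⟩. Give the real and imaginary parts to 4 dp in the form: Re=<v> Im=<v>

Re=0.4390 Im=0.0570

Split into d^2_{1,1}(β=2.2094) × two z-phases.
Half-angle: c=0.449402, s=0.893329. N=√(6·1·6·1)=6.000000
k∈{0,1} keeps every argument non-negative
  k=0: (−1)^0·6.0000/(6)·0.4494^4·0.8933^0 = +0.040789
  k=1: (−1)^1·6.0000/(2)·0.4494^2·0.8933^2 = -0.483521
d^2_{1,1}(2.2094) = +0.040789 -0.483521 = -0.442732
Phases: e^{-i·(1)·0.8672}=+0.646964-0.762520i, e^{-i·(1)·2.1453}=-0.543418-0.839462i ⇒ D=+0.439048+0.056995i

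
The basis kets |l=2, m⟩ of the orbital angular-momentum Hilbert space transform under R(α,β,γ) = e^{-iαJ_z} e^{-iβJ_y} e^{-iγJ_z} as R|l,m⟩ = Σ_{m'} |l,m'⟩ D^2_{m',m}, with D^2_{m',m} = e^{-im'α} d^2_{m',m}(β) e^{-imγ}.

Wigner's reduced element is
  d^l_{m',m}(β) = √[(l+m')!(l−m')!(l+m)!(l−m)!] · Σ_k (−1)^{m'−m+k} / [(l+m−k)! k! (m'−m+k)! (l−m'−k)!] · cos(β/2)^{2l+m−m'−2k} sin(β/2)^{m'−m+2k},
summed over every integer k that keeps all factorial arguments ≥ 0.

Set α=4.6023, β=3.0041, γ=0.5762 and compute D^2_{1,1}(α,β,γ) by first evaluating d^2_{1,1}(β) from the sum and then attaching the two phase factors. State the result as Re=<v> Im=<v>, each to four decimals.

Re=-0.0063 Im=-0.0126

D^2_{1,1}(4.6023,3.0041,0.5762) = e^{-i·1·4.6023}·d^2_{1,1}(3.0041)·e^{-i·1·0.5762}. Compute d first:
With c≡cos(β/2)=0.068692 and s≡sin(β/2)=0.997638, N=[6·1·6·1]^{1/2}=6.000000
k∈{0,1} keeps every argument non-negative
  k=0: (−1)^0·6.0000/(6)·0.0687^4·0.9976^0 = +0.000022
  k=1: (−1)^1·6.0000/(2)·0.0687^2·0.9976^2 = -0.014089
d^2_{1,1}(3.0041) = +0.000022 -0.014089 = -0.014067
Phases: e^{-i·(1)·4.6023}=-0.109867+0.993946i, e^{-i·(1)·0.5762}=+0.838539-0.544841i ⇒ D=-0.006322-0.012566i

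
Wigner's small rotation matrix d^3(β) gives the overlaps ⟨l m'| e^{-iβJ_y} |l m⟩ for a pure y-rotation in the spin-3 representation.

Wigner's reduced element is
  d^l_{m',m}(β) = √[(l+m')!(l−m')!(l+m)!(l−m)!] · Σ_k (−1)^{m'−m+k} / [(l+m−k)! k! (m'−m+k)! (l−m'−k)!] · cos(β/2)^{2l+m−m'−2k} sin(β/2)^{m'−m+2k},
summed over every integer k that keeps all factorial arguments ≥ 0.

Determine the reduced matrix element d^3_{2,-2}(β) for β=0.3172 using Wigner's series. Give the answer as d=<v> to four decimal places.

d^3_{2,-2}(β=0.3172) via Wigner's sum:
c=cos(0.3172/2)=0.987449, s=sin(0.3172/2)=0.157936; N=√[120·1·1·120]=120.000000
k: max(0,(-2)−(2))=0 … min(3+(-2),3−(2))=1
  k=0: (−1)^4·120.0000/(24)·0.9874^2·0.1579^4 = +0.003033
  k=1: (−1)^5·120.0000/(120)·0.9874^0·0.1579^6 = -0.000016
d^3_{2,-2}(0.3172) = +0.003033 -0.000016 = +0.003018

d=0.0030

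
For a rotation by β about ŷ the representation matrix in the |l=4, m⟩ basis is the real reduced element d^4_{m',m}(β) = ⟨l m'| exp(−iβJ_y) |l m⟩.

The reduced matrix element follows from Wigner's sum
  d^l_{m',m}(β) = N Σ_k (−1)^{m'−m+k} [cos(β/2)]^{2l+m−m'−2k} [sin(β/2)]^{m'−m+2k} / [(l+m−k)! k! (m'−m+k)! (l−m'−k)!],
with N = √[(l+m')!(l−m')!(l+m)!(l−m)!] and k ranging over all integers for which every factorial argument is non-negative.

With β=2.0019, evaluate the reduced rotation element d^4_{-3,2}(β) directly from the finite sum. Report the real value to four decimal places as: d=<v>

d=0.1403

d^4_{-3,2}(β=2.0019) via Wigner's sum:
c=cos(2.0019/2)=0.539503, s=sin(2.0019/2)=0.841984; N=√[1·5040·720·2]=2693.993318
The bounds max(0,m−m')=5 and min(l+m,l−m')=6 give 2 terms
  k=5: (−1)^0·2693.9933/(240)·0.5395^3·0.8420^5 = +0.745907
  k=6: (−1)^1·2693.9933/(720)·0.5395^1·0.8420^7 = -0.605598
d^4_{-3,2}(2.0019) = +0.745907 -0.605598 = +0.140310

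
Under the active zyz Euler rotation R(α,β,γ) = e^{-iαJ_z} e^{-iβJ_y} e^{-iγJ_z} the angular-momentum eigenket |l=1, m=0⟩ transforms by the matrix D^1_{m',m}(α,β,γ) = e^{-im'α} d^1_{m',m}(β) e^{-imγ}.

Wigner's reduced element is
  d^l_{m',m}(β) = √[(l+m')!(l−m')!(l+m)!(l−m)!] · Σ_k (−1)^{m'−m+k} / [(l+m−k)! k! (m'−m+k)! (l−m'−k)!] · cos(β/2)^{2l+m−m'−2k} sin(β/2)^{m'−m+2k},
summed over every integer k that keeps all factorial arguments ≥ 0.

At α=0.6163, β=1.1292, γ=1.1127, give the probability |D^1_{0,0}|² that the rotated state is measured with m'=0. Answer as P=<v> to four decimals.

D^1_{0,0}(0.6163,1.1292,1.1127) = e^{-i·0·0.6163}·d^1_{0,0}(1.1292)·e^{-i·0·1.1127}. Compute d first:
c=cos(1.1292/2)=0.844803, s=sin(1.1292/2)=0.535078; N=√[1·1·1·1]=1.000000
The bounds max(0,m−m')=0 and min(l+m,l−m')=1 give 2 terms
  k=0: (−1)^0·1.0000/(1)·0.8448^2·0.5351^0 = +0.713692
  k=1: (−1)^1·1.0000/(1)·0.8448^0·0.5351^2 = -0.286308
d^1_{0,0}(1.1292) = +0.713692 -0.286308 = +0.427383
|D^1_{0,0}|² = |d^1_{0,0}(β)|² = (+0.427383)² = 0.182656 (the z-rotation phases have unit modulus)

P=0.1827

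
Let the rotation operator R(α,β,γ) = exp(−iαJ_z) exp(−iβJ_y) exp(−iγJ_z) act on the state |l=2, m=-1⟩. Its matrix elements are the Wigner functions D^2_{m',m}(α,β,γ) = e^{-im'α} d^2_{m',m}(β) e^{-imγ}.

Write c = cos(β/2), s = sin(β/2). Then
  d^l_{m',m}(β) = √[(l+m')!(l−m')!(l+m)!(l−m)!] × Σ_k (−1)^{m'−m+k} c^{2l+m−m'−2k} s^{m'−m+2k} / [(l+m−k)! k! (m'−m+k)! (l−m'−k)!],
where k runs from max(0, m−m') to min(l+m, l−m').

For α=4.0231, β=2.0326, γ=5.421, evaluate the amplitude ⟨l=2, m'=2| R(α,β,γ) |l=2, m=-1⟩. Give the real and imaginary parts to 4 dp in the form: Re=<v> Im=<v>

Re=0.5627 Im=0.3195

D^2_{2,-1}(4.0231,2.0326,5.421) = e^{-i·2·4.0231}·d^2_{2,-1}(2.0326)·e^{-i·-1·5.421}. Compute d first:
Half-angle: c=0.526515, s=0.850166. N=√(24·1·1·6)=12.000000
k∈{0} keeps every argument non-negative
  k=0: (−1)^3·12.0000/(6)·0.5265^1·0.8502^3 = -0.647071
d^2_{2,-1}(2.0326) = -0.647071
Phases: e^{-i·(2)·4.0231}=-0.191037-0.981583i, e^{-i·(-1)·5.421}=+0.650780-0.759267i ⇒ D=+0.562696+0.319489i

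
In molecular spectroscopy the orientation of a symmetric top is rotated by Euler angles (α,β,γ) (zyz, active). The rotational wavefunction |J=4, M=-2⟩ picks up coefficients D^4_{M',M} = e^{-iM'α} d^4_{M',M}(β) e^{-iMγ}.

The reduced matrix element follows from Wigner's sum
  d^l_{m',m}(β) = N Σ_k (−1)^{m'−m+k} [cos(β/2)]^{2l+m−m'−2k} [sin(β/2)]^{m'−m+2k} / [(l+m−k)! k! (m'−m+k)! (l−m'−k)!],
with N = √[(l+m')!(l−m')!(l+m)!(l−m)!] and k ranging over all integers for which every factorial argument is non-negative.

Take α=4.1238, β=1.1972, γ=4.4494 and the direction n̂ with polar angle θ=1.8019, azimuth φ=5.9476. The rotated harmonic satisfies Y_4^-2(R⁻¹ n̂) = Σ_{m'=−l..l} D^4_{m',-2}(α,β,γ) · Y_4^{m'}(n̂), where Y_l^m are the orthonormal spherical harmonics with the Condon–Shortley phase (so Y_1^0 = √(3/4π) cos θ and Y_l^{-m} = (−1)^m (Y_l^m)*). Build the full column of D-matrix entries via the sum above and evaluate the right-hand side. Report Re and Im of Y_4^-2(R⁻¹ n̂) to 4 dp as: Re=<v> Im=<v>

Need the full column D^4_{m',-2} for m'=−4..4 at α=4.1238, β=1.1972, γ=4.4494.
cos(β/2)=0.826125, sin(β/2)=0.563486
d^4_{-4,-2}: single k=2 term ⇒ +0.534099;  D = +0.515974+0.137956i
d^4_{-3,-2}: k∈[1..2] ⇒ +0.553693 -0.772797 = -0.219104;  D = +0.164586-0.144630i
d^4_{-2,-2}: k∈[0..2] ⇒ +0.216954 -1.211222 +0.704383 = -0.289885;  D = +0.038257+0.287350i
d^4_{-1,-2}: k∈[0..2] ⇒ -0.627829 +1.460449 -0.452971 = +0.379649;  D = +0.340819+0.167261i
d^4_{0,-2}: k∈[0..2] ⇒ +0.957555 -1.187976 +0.207259 = -0.023161;  D = +0.020031-0.011628i
d^4_{1,-2}: k∈[0..2] ⇒ -0.973632 +0.679456 -0.063222 = -0.357398;  D = -0.022362+0.356698i
d^4_{2,-2}: k∈[0..2] ⇒ +0.704383 -0.262165 +0.010164 = +0.452383;  D = +0.359806+0.274208i
d^4_{3,-2}: k∈[0..1] ⇒ -0.359534 +0.055756 = -0.303778;  D = +0.287288-0.098727i
d^4_{4,-2}: single k=0 term ⇒ +0.115604;  D = +0.029449-0.111790i
Y_4^{m'}(θ=1.8019,φ=5.9476) and Σ D·Y over m':
  (+0.5160+0.1380i)·(+0.0900+0.3870i)  (+0.1646-0.1446i)·(-0.1414-0.2235i)  (+0.0383+0.2873i)·(-0.1571-0.1247i)  (+0.3408+0.1673i)·(+0.2622+0.0915i)  (+0.0200-0.0116i)·(+0.1610+0.0000i)  (-0.0224+0.3567i)·(-0.2622+0.0915i)  (+0.3598+0.2742i)·(-0.1571+0.1247i)  (+0.2873-0.0987i)·(+0.1414-0.2235i)  (+0.0294-0.1118i)·(+0.0900-0.3870i)
Y_4^-2(R⁻¹ n̂) = -0.094952+0.025631i

Re=-0.0950 Im=0.0256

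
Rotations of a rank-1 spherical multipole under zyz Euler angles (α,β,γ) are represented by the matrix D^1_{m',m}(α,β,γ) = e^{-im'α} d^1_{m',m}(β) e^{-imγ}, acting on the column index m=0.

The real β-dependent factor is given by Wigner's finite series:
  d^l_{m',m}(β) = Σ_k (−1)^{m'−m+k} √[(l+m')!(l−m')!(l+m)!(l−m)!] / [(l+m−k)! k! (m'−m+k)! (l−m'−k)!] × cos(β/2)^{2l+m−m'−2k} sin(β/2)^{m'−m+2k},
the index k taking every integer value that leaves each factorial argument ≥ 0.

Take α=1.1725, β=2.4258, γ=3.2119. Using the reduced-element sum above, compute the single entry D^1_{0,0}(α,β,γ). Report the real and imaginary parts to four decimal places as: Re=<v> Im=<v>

Re=-0.7546 Im=0.0000

D^1_{0,0}(1.1725,2.4258,3.2119) = e^{-i·0·1.1725}·d^1_{0,0}(2.4258)·e^{-i·0·3.2119}. Compute d first:
Half-angle: c=0.350305, s=0.936636. N=√(1·1·1·1)=1.000000
k∈{0,1} keeps every argument non-negative
  k=0: (−1)^0·1.0000/(1)·0.3503^2·0.9366^0 = +0.122713
  k=1: (−1)^1·1.0000/(1)·0.3503^0·0.9366^2 = -0.877287
d^1_{0,0}(2.4258) = +0.122713 -0.877287 = -0.754573
D = (+1.000000+0.000000i)·(-0.754573)·(+1.000000+0.000000i) = -0.754573+0.000000i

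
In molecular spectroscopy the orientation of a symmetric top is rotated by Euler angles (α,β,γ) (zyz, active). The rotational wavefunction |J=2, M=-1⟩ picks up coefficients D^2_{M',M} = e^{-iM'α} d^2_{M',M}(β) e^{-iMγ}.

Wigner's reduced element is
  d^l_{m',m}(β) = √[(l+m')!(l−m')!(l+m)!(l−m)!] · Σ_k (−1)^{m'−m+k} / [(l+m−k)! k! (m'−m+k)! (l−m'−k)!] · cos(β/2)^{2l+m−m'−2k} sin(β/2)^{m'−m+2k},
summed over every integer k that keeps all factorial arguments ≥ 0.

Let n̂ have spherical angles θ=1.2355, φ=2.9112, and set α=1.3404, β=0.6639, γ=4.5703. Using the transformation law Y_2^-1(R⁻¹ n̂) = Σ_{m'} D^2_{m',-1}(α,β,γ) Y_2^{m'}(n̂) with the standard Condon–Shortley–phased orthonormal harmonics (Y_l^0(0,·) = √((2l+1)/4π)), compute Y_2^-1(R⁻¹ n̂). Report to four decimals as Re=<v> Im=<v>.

Re=-0.1814 Im=0.0670

Need the full column D^2_{m',-1} for m'=−2..2 at α=1.3404, β=0.6639, γ=4.5703.
cos(β/2)=0.945409, sin(β/2)=0.325887
d^2_{-2,-1}: single k=1 term ⇒ +0.550752;  D = +0.312286+0.453657i
d^2_{-1,-1}: k∈[0..1] ⇒ +0.798874 -0.284770 = +0.514104;  D = +0.478849-0.187098i
d^2_{0,-1}: k∈[0..1] ⇒ -0.674531 +0.080149 = -0.594382;  D = +0.084171+0.588392i
d^2_{1,-1}: k∈[0..1] ⇒ +0.284770 -0.011279 = +0.273492;  D = -0.272426-0.024120i
d^2_{2,-1}: single k=0 term ⇒ -0.065441;  D = +0.020505-0.062146i
Y_2^{m'}(θ=1.2355,φ=2.9112) and Σ D·Y over m':
  (+0.3123+0.4537i)·(+0.3085+0.1532i)  (+0.4788-0.1871i)·(-0.2337-0.0548i)  (+0.0842+0.5884i)·(-0.2129+0.0000i)  (-0.2724-0.0241i)·(+0.2337-0.0548i)  (+0.0205-0.0621i)·(+0.3085-0.1532i)
Y_2^-1(R⁻¹ n̂) = -0.181407+0.066959i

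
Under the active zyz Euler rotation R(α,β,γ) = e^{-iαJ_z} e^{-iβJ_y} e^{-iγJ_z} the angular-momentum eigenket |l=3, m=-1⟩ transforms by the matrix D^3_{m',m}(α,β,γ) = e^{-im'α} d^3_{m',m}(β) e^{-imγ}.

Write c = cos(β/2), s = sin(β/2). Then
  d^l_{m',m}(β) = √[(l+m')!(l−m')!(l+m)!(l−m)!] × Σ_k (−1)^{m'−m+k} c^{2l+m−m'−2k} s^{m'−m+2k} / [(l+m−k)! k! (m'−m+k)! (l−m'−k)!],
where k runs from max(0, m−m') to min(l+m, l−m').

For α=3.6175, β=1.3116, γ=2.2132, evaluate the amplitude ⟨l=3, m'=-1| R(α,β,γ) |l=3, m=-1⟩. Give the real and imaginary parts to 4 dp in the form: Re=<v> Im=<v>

Split into d^3_{-1,-1}(β=1.3116) × two z-phases.
Half-angle: c=0.792560, s=0.609793. N=√(2·24·2·24)=48.000000
The bounds max(0,m−m')=0 and min(l+m,l−m')=2 give 3 terms
  k=0: (−1)^0·48.0000/(48)·0.7926^6·0.6098^0 = +0.247853
  k=1: (−1)^1·48.0000/(6)·0.7926^4·0.6098^2 = -1.173775
  k=2: (−1)^2·48.0000/(8)·0.7926^2·0.6098^4 = +0.521131
d^3_{-1,-1}(1.3116) = +0.247853 -1.173775 +0.521131 = -0.404791
D = (-0.888877-0.458145i)·(-0.404791)·(-0.599122+0.800658i) = -0.364054+0.176975i

Re=-0.3641 Im=0.1770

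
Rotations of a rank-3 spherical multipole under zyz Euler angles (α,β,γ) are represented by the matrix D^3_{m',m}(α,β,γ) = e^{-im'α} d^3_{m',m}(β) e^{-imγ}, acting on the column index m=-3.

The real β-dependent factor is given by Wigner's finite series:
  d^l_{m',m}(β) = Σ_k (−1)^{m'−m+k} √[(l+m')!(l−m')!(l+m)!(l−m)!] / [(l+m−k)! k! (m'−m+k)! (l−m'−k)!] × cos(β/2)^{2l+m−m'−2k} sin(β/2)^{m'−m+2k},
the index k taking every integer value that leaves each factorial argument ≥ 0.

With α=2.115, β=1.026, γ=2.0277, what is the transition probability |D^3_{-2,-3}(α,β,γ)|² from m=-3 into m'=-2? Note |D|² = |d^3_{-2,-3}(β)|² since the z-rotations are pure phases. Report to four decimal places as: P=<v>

P=0.3643

First d^3_{-2,-3}(β=1.026), then the phase factors e^{-i(-2)α} and e^{-i(-3)γ}:
With c≡cos(β/2)=0.871276 and s≡sin(β/2)=0.490793, N=[1·120·1·720]^{1/2}=293.938769
k: max(0,(-3)−(-2))=0 … min(3+(-3),3−(-2))=0
  k=0: (−1)^1·293.9388/(120)·0.8713^5·0.4908^1 = -0.603605
d^3_{-2,-3}(1.026) = -0.603605
|D^3_{-2,-3}|² = |d^3_{-2,-3}(β)|² = (-0.603605)² = 0.364339 (the z-rotation phases have unit modulus)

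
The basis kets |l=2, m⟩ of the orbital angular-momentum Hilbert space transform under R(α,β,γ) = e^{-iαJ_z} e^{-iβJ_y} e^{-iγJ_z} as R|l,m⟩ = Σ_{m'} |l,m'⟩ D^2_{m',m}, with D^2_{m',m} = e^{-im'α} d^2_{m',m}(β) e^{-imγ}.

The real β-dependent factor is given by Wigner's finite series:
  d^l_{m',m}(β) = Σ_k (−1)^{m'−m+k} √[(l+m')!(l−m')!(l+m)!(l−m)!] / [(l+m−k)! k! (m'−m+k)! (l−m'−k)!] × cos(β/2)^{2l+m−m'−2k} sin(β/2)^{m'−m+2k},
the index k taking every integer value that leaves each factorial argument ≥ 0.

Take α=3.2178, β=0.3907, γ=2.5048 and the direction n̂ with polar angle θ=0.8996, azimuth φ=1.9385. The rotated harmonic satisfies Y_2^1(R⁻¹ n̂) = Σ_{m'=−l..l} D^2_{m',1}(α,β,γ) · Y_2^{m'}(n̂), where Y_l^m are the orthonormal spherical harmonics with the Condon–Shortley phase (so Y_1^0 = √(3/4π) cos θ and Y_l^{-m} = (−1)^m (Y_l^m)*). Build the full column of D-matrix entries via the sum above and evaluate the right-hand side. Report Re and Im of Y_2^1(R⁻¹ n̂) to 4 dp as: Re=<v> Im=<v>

Need the full column D^2_{m',1} for m'=−2..2 at α=3.2178, β=0.3907, γ=2.5048.
cos(β/2)=0.980980, sin(β/2)=0.194110
d^2_{-2,1}: single k=3 term ⇒ +0.014349;  D = -0.010108-0.010185i
d^2_{-1,1}: k∈[2..3] ⇒ +0.108777 -0.001420 = +0.107357;  D = +0.081205+0.070223i
d^2_{0,1}: k∈[1..2] ⇒ +0.448852 -0.017574 = +0.431278;  D = -0.346751-0.256446i
d^2_{1,1}: k∈[0..1] ⇒ +0.926062 -0.108777 = +0.817285;  D = +0.692195+0.434536i
d^2_{2,1}: single k=0 term ⇒ -0.366486;  D = +0.324328+0.170657i
Y_2^{m'}(θ=0.8996,φ=1.9385) and Σ D·Y over m':
  (-0.0101-0.0102i)·(-0.1757+0.1589i)  (+0.0812+0.0702i)·(-0.1352-0.3511i)  (-0.3468-0.2564i)·(+0.0506+0.0000i)  (+0.6922+0.4345i)·(+0.1352-0.3511i)  (+0.3243+0.1707i)·(-0.1757-0.1589i)
Y_2^1(R⁻¹ n̂) = +0.215860-0.316566i

Re=0.2159 Im=-0.3166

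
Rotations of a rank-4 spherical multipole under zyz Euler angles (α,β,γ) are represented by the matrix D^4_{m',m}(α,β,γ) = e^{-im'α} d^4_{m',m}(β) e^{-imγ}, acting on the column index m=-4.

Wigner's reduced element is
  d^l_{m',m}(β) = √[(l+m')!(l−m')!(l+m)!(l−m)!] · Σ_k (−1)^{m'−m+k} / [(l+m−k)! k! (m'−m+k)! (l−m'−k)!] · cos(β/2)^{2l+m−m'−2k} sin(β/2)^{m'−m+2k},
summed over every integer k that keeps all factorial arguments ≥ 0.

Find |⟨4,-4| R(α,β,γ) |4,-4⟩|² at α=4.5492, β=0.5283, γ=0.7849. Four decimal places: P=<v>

D^4_{-4,-4}(4.5492,0.5283,0.7849) = e^{-i·-4·4.5492}·d^4_{-4,-4}(0.5283)·e^{-i·-4·0.7849}. Compute d first:
c=cos(0.5283/2)=0.965315, s=sin(0.5283/2)=0.261089; N=√[1·40320·1·40320]=40320.000000
k∈{0} keeps every argument non-negative
  k=0: (−1)^0·40320.0000/(40320)·0.9653^8·0.2611^0 = +0.753966
d^4_{-4,-4}(0.5283) = +0.753966
|D^4_{-4,-4}|² = |d^4_{-4,-4}(β)|² = (+0.753966)² = 0.568464 (the z-rotation phases have unit modulus)

P=0.5685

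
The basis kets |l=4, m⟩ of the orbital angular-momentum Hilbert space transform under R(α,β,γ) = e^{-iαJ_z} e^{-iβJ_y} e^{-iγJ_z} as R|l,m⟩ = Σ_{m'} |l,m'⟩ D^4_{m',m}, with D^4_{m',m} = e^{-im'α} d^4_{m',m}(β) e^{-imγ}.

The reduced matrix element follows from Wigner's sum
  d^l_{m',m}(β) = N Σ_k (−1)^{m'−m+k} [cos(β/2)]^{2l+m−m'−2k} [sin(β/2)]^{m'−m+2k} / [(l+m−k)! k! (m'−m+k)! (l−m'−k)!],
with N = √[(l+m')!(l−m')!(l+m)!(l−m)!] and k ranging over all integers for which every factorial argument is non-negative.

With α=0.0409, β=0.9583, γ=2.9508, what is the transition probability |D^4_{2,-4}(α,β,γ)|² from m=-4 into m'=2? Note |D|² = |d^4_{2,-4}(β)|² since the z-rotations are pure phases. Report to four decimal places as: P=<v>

P=0.0016

D^4_{2,-4}(0.0409,0.9583,2.9508) = e^{-i·2·0.0409}·d^4_{2,-4}(0.9583)·e^{-i·-4·2.9508}. Compute d first:
c=cos(0.9583/2)=0.887387, s=sin(0.9583/2)=0.461025; N=√[720·2·1·40320]=7619.763776
k: max(0,(-4)−(2))=0 … min(4+(-4),4−(2))=0
  k=0: (−1)^6·7619.7638/(1440)·0.8874^2·0.4610^6 = +0.040009
d^4_{2,-4}(0.9583) = +0.040009
|D^4_{2,-4}|² = |d^4_{2,-4}(β)|² = (+0.040009)² = 0.001601 (the z-rotation phases have unit modulus)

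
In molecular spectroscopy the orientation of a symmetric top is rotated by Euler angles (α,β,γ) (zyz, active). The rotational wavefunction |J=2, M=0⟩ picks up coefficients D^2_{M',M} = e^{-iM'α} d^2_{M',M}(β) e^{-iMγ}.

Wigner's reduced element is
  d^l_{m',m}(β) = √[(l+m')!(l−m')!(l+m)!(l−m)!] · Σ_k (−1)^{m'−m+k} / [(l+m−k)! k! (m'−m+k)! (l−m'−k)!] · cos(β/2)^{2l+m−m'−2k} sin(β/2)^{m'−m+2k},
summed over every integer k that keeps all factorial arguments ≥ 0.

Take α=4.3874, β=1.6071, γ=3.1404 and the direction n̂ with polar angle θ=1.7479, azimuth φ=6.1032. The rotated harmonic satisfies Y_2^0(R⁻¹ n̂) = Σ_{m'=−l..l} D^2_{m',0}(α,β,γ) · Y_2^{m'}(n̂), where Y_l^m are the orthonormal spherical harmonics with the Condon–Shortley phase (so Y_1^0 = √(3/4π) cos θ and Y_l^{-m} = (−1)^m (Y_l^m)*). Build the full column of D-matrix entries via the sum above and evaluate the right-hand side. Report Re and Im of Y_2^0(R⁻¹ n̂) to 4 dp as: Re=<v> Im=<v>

Need the full column D^2_{m',0} for m'=−2..2 at α=4.3874, β=1.6071, γ=3.1404.
cos(β/2)=0.694156, sin(β/2)=0.719825
d^2_{-2,0}: single k=2 term ⇒ +0.611566;  D = -0.486866+0.370101i
d^2_{-1,0}: k∈[1..2] ⇒ +0.589757 -0.634181 = -0.044424;  D = +0.014184+0.042098i
d^2_{0,0}: k∈[0..2] ⇒ +0.232181 -0.998683 +0.268477 = -0.498024;  D = -0.498024+0.000000i
d^2_{1,0}: k∈[0..1] ⇒ -0.589757 +0.634181 = +0.044424;  D = -0.014184+0.042098i
d^2_{2,0}: single k=0 term ⇒ +0.611566;  D = -0.486866-0.370101i
Y_2^{m'}(θ=1.7479,φ=6.1032) and Σ D·Y over m':
  (-0.4869+0.3701i)·(+0.3503+0.1318i)  (+0.0142+0.0421i)·(-0.1318-0.0240i)  (-0.4980+0.0000i)·(-0.2860+0.0000i)  (-0.0142+0.0421i)·(+0.1318-0.0240i)  (-0.4869-0.3701i)·(+0.3503-0.1318i)
Y_2^0(R⁻¹ n̂) = -0.297956+0.000000i

Re=-0.2980 Im=0.0000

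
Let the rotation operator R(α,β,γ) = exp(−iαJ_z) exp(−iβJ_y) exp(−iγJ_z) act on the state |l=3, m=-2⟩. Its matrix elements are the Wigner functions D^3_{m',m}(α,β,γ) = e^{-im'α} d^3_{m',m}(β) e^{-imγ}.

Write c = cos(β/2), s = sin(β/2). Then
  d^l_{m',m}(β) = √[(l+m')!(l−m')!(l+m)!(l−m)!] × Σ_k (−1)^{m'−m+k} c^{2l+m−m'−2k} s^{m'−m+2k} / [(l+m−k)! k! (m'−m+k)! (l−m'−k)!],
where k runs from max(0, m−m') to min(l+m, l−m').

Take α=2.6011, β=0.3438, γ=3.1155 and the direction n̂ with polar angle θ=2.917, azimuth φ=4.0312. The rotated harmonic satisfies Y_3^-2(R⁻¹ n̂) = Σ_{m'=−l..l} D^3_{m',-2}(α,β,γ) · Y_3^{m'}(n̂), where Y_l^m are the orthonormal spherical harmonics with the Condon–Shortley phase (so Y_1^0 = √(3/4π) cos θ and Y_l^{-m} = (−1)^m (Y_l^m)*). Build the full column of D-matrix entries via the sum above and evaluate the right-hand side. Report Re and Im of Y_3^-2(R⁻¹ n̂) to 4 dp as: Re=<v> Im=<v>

Re=-0.0660 Im=0.1500

Need the full column D^3_{m',-2} for m'=−3..3 at α=2.6011, β=0.3438, γ=3.1155.
cos(β/2)=0.985262, sin(β/2)=0.171055
d^3_{-3,-2}: single k=1 term ⇒ +0.389017;  D = +0.039946+0.386960i
d^3_{-2,-2}: k∈[0..1] ⇒ +0.914764 -0.137862 = +0.776902;  D = +0.329243-0.703687i
d^3_{-1,-2}: k∈[0..1] ⇒ -0.502218 +0.030275 = -0.471943;  D = +0.391452-0.263620i
d^3_{0,-2}: k∈[0..1] ⇒ +0.151021 -0.004552 = +0.146469;  D = +0.146269-0.007640i
d^3_{1,-2}: k∈[0..1] ⇒ -0.030275 +0.000456 = -0.029819;  D = +0.026334+0.013989i
d^3_{2,-2}: k∈[0..1] ⇒ +0.004155 -0.000025 = +0.004130;  D = +0.002131+0.003538i
d^3_{3,-2}: single k=0 term ⇒ -0.000353;  D = +0.000001+0.000353i
Y_3^{m'}(θ=2.917,φ=4.0312) and Σ D·Y over m':
  (+0.0399+0.3870i)·(+0.0041+0.0021i)  (+0.3292-0.7037i)·(+0.0102+0.0483i)  (+0.3915-0.2636i)·(-0.1701+0.2098i)  (+0.1463-0.0076i)·(-0.6374+0.0000i)  (+0.0263+0.0140i)·(+0.1701+0.2098i)  (+0.0021+0.0035i)·(+0.0102-0.0483i)  (+0.0000+0.0004i)·(-0.0041+0.0021i)
Y_3^-2(R⁻¹ n̂) = -0.066020+0.150049i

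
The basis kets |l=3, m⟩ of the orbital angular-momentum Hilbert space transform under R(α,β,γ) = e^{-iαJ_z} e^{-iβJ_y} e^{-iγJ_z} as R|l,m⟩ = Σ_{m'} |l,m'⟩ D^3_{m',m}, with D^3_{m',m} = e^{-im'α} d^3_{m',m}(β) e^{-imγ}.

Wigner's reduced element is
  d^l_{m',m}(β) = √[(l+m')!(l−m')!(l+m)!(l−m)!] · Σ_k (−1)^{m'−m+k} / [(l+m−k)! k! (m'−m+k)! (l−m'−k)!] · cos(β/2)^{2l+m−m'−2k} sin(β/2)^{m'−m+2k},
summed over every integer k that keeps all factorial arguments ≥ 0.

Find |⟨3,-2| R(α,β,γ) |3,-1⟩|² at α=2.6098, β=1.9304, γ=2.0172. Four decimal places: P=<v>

Split into d^3_{-2,-1}(β=1.9304) × two z-phases.
c=cos(1.9304/2)=0.569252, s=sin(1.9304/2)=0.822163; N=√[1·120·2·24]=75.894664
Admissible k: 1..2 (factorial args all ≥0)
  k=1: (−1)^0·75.8947/(24)·0.5693^5·0.8222^1 = +0.155411
  k=2: (−1)^1·75.8947/(12)·0.5693^3·0.8222^3 = -0.648363
d^3_{-2,-1}(1.9304) = +0.155411 -0.648363 = -0.492952
|D^3_{-2,-1}|² = |d^3_{-2,-1}(β)|² = (-0.492952)² = 0.243001 (the z-rotation phases have unit modulus)

P=0.2430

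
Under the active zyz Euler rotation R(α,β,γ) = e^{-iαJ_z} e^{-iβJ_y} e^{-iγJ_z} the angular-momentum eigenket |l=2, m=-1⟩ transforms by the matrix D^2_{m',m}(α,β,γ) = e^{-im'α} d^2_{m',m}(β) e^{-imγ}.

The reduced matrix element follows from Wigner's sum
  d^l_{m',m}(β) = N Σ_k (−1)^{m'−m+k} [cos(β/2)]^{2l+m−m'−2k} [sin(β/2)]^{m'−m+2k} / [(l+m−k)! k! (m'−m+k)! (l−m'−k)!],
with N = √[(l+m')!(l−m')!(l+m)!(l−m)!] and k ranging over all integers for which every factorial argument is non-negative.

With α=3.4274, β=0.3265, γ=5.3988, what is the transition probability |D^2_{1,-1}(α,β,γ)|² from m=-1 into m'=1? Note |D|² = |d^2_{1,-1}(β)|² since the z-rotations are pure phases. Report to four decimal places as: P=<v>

First d^2_{1,-1}(β=0.3265), then the phase factors e^{-i(1)α} and e^{-i(-1)γ}:
With c≡cos(β/2)=0.986704 and s≡sin(β/2)=0.162526, N=[6·1·1·6]^{1/2}=6.000000
k∈{0,1} keeps every argument non-negative
  k=0: (−1)^2·6.0000/(2)·0.9867^2·0.1625^2 = +0.077151
  k=1: (−1)^3·6.0000/(6)·0.9867^0·0.1625^4 = -0.000698
d^2_{1,-1}(0.3265) = +0.077151 -0.000698 = +0.076453
|D^2_{1,-1}|² = |d^2_{1,-1}(β)|² = (+0.076453)² = 0.005845 (the z-rotation phases have unit modulus)

P=0.0058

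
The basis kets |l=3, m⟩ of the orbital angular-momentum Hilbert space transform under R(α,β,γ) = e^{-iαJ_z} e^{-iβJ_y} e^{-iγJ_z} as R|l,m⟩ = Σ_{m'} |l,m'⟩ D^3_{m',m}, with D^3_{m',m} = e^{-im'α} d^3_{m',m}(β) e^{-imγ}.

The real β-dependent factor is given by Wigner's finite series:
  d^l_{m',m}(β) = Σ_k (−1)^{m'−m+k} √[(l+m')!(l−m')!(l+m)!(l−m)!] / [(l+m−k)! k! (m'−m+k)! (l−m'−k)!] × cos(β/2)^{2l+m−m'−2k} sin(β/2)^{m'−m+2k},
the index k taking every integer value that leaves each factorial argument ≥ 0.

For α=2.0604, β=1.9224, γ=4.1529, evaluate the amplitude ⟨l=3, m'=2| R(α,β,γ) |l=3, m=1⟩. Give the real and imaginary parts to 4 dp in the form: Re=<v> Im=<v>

Split into d^3_{2,1}(β=1.9224) × two z-phases.
Half-angle: c=0.572537, s=0.819879. N=√(120·1·24·2)=75.894664
k∈{0,1} keeps every argument non-negative
  k=0: (−1)^1·75.8947/(24)·0.5725^5·0.8199^1 = -0.159502
  k=1: (−1)^2·75.8947/(12)·0.5725^3·0.8199^3 = +0.654168
d^3_{2,1}(1.9224) = -0.159502 +0.654168 = +0.494666
Attach z-rotation phases: D = e^{-i(2)(2.0604)}·(+0.494666)·e^{-i(1)(4.1529)} = -0.201578-0.451731i

Re=-0.2016 Im=-0.4517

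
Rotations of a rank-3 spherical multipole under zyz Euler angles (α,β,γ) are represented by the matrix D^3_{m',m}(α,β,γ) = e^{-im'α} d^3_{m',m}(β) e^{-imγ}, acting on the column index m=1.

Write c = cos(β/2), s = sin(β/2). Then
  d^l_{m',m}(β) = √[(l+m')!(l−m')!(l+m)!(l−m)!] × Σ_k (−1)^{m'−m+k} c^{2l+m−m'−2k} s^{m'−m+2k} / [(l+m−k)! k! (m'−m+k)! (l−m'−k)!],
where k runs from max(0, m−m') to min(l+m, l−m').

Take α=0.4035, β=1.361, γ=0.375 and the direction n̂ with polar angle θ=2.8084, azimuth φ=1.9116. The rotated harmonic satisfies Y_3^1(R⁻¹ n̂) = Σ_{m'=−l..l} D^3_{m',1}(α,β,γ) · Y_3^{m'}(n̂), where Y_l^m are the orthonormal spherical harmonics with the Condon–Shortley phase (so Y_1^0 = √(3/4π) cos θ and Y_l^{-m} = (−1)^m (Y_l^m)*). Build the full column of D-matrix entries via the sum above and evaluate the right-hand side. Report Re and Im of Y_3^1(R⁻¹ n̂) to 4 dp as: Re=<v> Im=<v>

Need the full column D^3_{m',1} for m'=−3..3 at α=0.4035, β=1.361, γ=0.375.
cos(β/2)=0.777258, sin(β/2)=0.629182
d^3_{-3,1}: single k=4 term ⇒ +0.366674;  D = +0.245968+0.271938i
d^3_{-2,1}: k∈[3..4] ⇒ +0.739698 -0.242352 = +0.497346;  D = +0.451655+0.208233i
d^3_{-1,1}: k∈[2..4] ⇒ +0.866892 -0.757400 +0.062038 = +0.171530;  D = +0.171460+0.004888i
d^3_{0,1}: k∈[1..3] ⇒ +0.618292 -1.215447 +0.265483 = -0.331673;  D = -0.308624+0.121483i
d^3_{1,1}: k∈[0..2] ⇒ +0.220492 -1.155855 +0.568050 = -0.367314;  D = -0.261516+0.257932i
d^3_{2,1}: k∈[0..1] ⇒ -0.564420 +0.739698 = +0.175277;  D = +0.066443-0.162196i
d^3_{3,1}: single k=0 term ⇒ +0.559576;  D = -0.008228-0.559516i
Y_3^{m'}(θ=2.8084,φ=1.9116) and Σ D·Y over m':
  (+0.2460+0.2719i)·(+0.0125+0.0076i)  (+0.4517+0.2082i)·(+0.0802-0.0651i)  (+0.1715+0.0049i)·(-0.1224-0.3452i)  (-0.3086+0.1215i)·(-0.5167+0.0000i)  (-0.2615+0.2579i)·(+0.1224-0.3452i)  (+0.0664-0.1622i)·(+0.0802+0.0651i)  (-0.0082-0.5595i)·(-0.0125+0.0076i)
Y_3^1(R⁻¹ n̂) = +0.268213-0.009917i

Re=0.2682 Im=-0.0099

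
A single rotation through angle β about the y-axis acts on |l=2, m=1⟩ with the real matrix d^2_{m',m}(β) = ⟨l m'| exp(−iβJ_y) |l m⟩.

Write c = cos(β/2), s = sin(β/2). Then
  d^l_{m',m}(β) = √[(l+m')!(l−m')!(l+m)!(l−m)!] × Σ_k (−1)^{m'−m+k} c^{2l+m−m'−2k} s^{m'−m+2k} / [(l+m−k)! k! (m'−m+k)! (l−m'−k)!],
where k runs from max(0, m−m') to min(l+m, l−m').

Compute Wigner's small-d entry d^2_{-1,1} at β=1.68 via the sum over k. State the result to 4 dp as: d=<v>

d=0.4336

d^2_{-1,1}(β=1.68) via Wigner's sum:
With c≡cos(β/2)=0.667463 and s≡sin(β/2)=0.744643, N=[1·6·6·1]^{1/2}=6.000000
k: max(0,(1)−(-1))=2 … min(2+(1),2−(-1))=3
  k=2: (−1)^0·6.0000/(2)·0.6675^2·0.7446^2 = +0.741091
  k=3: (−1)^1·6.0000/(6)·0.6675^0·0.7446^4 = -0.307463
d^2_{-1,1}(1.68) = +0.741091 -0.307463 = +0.433629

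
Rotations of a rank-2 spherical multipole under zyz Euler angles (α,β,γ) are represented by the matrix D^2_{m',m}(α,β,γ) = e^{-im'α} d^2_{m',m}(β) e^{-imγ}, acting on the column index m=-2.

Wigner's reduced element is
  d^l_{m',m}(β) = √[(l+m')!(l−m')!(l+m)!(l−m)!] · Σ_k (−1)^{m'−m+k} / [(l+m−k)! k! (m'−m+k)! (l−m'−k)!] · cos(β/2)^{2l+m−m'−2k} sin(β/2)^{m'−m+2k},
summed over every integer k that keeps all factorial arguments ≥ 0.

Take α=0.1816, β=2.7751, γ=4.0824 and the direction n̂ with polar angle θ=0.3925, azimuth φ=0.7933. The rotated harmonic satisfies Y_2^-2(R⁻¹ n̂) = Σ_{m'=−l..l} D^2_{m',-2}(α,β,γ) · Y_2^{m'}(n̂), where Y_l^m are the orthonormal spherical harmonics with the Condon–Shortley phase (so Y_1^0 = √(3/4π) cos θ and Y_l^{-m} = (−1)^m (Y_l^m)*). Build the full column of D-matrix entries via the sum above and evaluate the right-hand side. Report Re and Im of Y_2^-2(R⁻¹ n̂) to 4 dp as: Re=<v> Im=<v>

Need the full column D^2_{m',-2} for m'=−2..2 at α=0.1816, β=2.7751, γ=4.0824.
cos(β/2)=0.182223, sin(β/2)=0.983257
d^2_{-2,-2}: single k=0 term ⇒ +0.001103;  D = -0.000688+0.000861i
d^2_{-1,-2}: single k=0 term ⇒ -0.011899;  D = +0.005625-0.010485i
d^2_{0,-2}: single k=0 term ⇒ +0.078635;  D = -0.024049+0.074867i
d^2_{1,-2}: single k=0 term ⇒ -0.346444;  D = +0.044643-0.343556i
d^2_{2,-2}: single k=0 term ⇒ +0.934692;  D = +0.048938+0.933410i
Y_2^{m'}(θ=0.3925,φ=0.7933) and Σ D·Y over m':
  (-0.0007+0.0009i)·(-0.0009-0.0565i)  (+0.0056-0.0105i)·(+0.1915-0.1946i)  (-0.0240+0.0749i)·(+0.4924+0.0000i)  (+0.0446-0.3436i)·(-0.1915-0.1946i)  (+0.0489+0.9334i)·(-0.0009+0.0565i)
Y_2^-2(R⁻¹ n̂) = -0.140942+0.092842i

Re=-0.1409 Im=0.0928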